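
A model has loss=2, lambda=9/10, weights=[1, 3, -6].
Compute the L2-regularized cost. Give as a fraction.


L2 sq norm = sum(w^2) = 46. J = 2 + 9/10 * 46 = 217/5.

217/5


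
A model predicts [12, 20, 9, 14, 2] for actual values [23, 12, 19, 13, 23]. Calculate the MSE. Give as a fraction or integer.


MSE = (1/5) * ((23-12)^2=121 + (12-20)^2=64 + (19-9)^2=100 + (13-14)^2=1 + (23-2)^2=441). Sum = 727. MSE = 727/5.

727/5


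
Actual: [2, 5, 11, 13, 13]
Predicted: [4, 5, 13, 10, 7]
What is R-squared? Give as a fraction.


Mean(y) = 44/5. SS_res = 53. SS_tot = 504/5. R^2 = 1 - 53/(504/5) = 239/504.

239/504


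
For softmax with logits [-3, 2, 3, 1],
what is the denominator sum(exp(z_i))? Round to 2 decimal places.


Denom = e^-3=0.0498 + e^2=7.3891 + e^3=20.0855 + e^1=2.7183. Sum = 30.2427, which rounds to 30.24.

30.24


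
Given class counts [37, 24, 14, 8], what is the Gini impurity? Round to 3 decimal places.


Total = 83. Proportions: 37/83, 24/83, 14/83, 8/83. sum(p_i^2) = 0.3201. Gini = 1 - 0.3201 = 0.6799, which rounds to 0.680.

0.680


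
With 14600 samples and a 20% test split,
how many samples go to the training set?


Test set = 14600 * 20% = 2920. Training set = 14600 - 2920 = 11680.

11680


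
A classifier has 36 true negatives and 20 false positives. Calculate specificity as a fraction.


Specificity = TN / (TN + FP) = 36 / 56 = 9/14.

9/14


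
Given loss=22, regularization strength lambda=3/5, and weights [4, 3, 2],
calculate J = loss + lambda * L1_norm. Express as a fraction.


L1 norm = sum(|w|) = 9. J = 22 + 3/5 * 9 = 137/5.

137/5


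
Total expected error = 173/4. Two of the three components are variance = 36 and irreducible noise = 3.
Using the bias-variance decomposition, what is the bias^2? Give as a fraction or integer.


Total error = bias^2 + variance + irreducible noise. So bias^2 = 173/4 - 36 - 3 = 17/4.

17/4


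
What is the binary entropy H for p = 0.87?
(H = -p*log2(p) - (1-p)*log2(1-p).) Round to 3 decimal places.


H = -0.87*log2(0.87) - 0.13*log2(0.13) = 0.557.

0.557


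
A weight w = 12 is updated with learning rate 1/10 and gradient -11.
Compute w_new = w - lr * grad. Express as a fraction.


w_new = 12 - 1/10 * -11 = 12 - -11/10 = 131/10.

131/10


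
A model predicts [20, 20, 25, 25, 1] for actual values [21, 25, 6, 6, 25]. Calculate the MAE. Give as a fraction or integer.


MAE = (1/5) * (|21-20|=1 + |25-20|=5 + |6-25|=19 + |6-25|=19 + |25-1|=24). Sum = 68. MAE = 68/5.

68/5


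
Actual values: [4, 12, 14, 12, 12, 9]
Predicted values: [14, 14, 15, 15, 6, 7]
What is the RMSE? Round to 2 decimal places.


MSE = 25.6667. RMSE = sqrt(25.6667) = 5.07.

5.07


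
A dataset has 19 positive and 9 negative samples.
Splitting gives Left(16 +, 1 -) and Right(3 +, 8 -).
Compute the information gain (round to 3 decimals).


H(parent) = 0.9059. H(left) = 0.3228, H(right) = 0.8454. Weighted = (17/28)*0.3228 + (11/28)*0.8454 = 0.5281. IG = 0.9059 - 0.5281 = 0.3778, which rounds to 0.378.

0.378


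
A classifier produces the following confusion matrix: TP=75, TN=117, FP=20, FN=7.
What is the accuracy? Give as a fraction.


Accuracy = (TP + TN) / (TP + TN + FP + FN) = (75 + 117) / 219 = 64/73.

64/73


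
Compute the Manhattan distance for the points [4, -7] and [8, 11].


d = sum of absolute differences: |4-8|=4 + |-7-11|=18 = 22.

22


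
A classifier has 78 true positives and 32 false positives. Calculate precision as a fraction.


Precision = TP / (TP + FP) = 78 / 110 = 39/55.

39/55


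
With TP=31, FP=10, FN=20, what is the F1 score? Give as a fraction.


Precision = 31/41 = 31/41. Recall = 31/51 = 31/51. F1 = 2*P*R/(P+R) = 31/46.

31/46


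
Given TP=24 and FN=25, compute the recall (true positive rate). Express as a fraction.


Recall = TP / (TP + FN) = 24 / 49 = 24/49.

24/49


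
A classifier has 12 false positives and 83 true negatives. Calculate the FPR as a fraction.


FPR = FP / (FP + TN) = 12 / 95 = 12/95.

12/95


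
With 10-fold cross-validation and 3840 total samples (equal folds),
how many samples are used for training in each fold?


Each validation fold has 3840/10 = 384 samples. Training set = 3840 - 384 = 3456.

3456


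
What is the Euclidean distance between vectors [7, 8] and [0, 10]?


d = sqrt(sum of squared differences). (7-0)^2=49, (8-10)^2=4. Sum = 53.

sqrt(53)


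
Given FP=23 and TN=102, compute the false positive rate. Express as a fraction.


FPR = FP / (FP + TN) = 23 / 125 = 23/125.

23/125


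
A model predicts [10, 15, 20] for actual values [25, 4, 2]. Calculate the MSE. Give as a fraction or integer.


MSE = (1/3) * ((25-10)^2=225 + (4-15)^2=121 + (2-20)^2=324). Sum = 670. MSE = 670/3.

670/3


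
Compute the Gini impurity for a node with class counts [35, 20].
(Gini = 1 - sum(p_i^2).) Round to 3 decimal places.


Total = 55. Proportions: 35/55, 20/55. sum(p_i^2) = 0.5372. Gini = 1 - 0.5372 = 0.4628, which rounds to 0.463.

0.463


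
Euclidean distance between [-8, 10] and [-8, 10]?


d = sqrt(sum of squared differences). (-8--8)^2=0, (10-10)^2=0. Sum = 0.

0


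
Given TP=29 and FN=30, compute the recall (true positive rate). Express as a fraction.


Recall = TP / (TP + FN) = 29 / 59 = 29/59.

29/59


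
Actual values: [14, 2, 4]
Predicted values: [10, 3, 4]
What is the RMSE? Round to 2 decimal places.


MSE = 5.6667. RMSE = sqrt(5.6667) = 2.38.

2.38


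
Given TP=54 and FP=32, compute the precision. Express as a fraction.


Precision = TP / (TP + FP) = 54 / 86 = 27/43.

27/43


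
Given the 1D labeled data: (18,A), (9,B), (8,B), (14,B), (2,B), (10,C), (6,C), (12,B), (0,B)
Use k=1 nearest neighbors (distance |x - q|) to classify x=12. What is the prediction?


Distances: |18-12|=6, |9-12|=3, |8-12|=4, |14-12|=2, |2-12|=10, |10-12|=2, |6-12|=6, |12-12|=0, |0-12|=12. 1 nearest: (12,B). Counts: {'B': 1}. Majority class: B.

B


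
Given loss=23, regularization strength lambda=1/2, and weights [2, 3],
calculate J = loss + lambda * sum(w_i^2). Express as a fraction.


L2 sq norm = sum(w^2) = 13. J = 23 + 1/2 * 13 = 59/2.

59/2


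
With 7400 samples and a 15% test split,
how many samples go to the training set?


Test set = 7400 * 15% = 1110. Training set = 7400 - 1110 = 6290.

6290


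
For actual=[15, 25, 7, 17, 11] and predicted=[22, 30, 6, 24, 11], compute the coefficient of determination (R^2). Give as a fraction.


Mean(y) = 15. SS_res = 124. SS_tot = 184. R^2 = 1 - 124/(184) = 15/46.

15/46


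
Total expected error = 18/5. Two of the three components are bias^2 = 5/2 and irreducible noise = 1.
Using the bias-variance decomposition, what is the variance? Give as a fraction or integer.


Total error = bias^2 + variance + irreducible noise. So variance = 18/5 - 5/2 - 1 = 1/10.

1/10


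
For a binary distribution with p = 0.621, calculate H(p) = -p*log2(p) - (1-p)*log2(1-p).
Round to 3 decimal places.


H = -0.621*log2(0.621) - 0.379*log2(0.379) = 0.957.

0.957


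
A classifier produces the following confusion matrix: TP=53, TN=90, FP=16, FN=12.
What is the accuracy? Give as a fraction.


Accuracy = (TP + TN) / (TP + TN + FP + FN) = (53 + 90) / 171 = 143/171.

143/171


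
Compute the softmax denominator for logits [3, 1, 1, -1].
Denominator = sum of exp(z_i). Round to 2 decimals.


Denom = e^3=20.0855 + e^1=2.7183 + e^1=2.7183 + e^-1=0.3679. Sum = 25.8900, which rounds to 25.89.

25.89


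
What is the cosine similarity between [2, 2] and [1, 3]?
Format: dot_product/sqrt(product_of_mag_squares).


dot = 8. |a|^2 = 8, |b|^2 = 10. cos = 8/sqrt(80).

8/sqrt(80)


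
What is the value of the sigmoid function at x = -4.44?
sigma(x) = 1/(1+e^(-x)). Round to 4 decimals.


sigma(-4.44) = 1/(1+e^(4.44)) = 1/(1+84.774942) = 1/85.774942 = 0.0117.

0.0117


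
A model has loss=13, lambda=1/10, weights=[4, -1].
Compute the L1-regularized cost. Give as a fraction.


L1 norm = sum(|w|) = 5. J = 13 + 1/10 * 5 = 27/2.

27/2


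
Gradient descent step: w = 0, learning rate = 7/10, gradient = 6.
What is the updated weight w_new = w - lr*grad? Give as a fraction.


w_new = 0 - 7/10 * 6 = 0 - 21/5 = -21/5.

-21/5


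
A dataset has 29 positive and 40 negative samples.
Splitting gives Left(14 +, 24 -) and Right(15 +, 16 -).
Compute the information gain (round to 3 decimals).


H(parent) = 0.9816. H(left) = 0.9495, H(right) = 0.9992. Weighted = (38/69)*0.9495 + (31/69)*0.9992 = 0.9718. IG = 0.9816 - 0.9718 = 0.0098, which rounds to 0.010.

0.010


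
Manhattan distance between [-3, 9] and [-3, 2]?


d = sum of absolute differences: |-3--3|=0 + |9-2|=7 = 7.

7


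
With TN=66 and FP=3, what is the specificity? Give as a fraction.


Specificity = TN / (TN + FP) = 66 / 69 = 22/23.

22/23


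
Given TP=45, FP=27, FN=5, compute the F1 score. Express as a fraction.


Precision = 45/72 = 5/8. Recall = 45/50 = 9/10. F1 = 2*P*R/(P+R) = 45/61.

45/61


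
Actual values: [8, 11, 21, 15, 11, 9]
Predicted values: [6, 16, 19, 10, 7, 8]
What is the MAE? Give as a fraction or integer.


MAE = (1/6) * (|8-6|=2 + |11-16|=5 + |21-19|=2 + |15-10|=5 + |11-7|=4 + |9-8|=1). Sum = 19. MAE = 19/6.

19/6


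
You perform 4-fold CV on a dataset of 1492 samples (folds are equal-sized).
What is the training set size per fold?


Each validation fold has 1492/4 = 373 samples. Training set = 1492 - 373 = 1119.

1119


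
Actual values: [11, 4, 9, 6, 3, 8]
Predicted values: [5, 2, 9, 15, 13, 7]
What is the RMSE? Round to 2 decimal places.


MSE = 37.0000. RMSE = sqrt(37.0000) = 6.08.

6.08


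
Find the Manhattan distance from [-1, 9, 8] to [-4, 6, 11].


d = sum of absolute differences: |-1--4|=3 + |9-6|=3 + |8-11|=3 = 9.

9


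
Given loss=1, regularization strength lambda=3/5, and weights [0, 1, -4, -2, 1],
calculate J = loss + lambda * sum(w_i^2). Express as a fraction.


L2 sq norm = sum(w^2) = 22. J = 1 + 3/5 * 22 = 71/5.

71/5


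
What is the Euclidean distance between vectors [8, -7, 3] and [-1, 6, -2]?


d = sqrt(sum of squared differences). (8--1)^2=81, (-7-6)^2=169, (3--2)^2=25. Sum = 275.

sqrt(275)


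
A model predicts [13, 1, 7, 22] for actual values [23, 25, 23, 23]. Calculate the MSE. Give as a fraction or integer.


MSE = (1/4) * ((23-13)^2=100 + (25-1)^2=576 + (23-7)^2=256 + (23-22)^2=1). Sum = 933. MSE = 933/4.

933/4


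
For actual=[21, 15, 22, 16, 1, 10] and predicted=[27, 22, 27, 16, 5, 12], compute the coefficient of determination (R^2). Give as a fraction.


Mean(y) = 85/6. SS_res = 130. SS_tot = 1817/6. R^2 = 1 - 130/(1817/6) = 1037/1817.

1037/1817


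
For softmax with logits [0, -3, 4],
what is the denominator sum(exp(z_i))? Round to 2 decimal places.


Denom = e^0=1.0000 + e^-3=0.0498 + e^4=54.5982. Sum = 55.6480, which rounds to 55.65.

55.65


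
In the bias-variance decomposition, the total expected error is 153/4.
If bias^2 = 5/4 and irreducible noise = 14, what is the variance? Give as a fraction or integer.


Total error = bias^2 + variance + irreducible noise. So variance = 153/4 - 5/4 - 14 = 23.

23


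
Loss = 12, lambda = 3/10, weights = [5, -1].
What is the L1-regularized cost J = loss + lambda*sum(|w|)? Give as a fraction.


L1 norm = sum(|w|) = 6. J = 12 + 3/10 * 6 = 69/5.

69/5


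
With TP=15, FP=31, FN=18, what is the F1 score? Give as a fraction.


Precision = 15/46 = 15/46. Recall = 15/33 = 5/11. F1 = 2*P*R/(P+R) = 30/79.

30/79


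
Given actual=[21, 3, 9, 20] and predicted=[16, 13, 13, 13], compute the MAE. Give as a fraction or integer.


MAE = (1/4) * (|21-16|=5 + |3-13|=10 + |9-13|=4 + |20-13|=7). Sum = 26. MAE = 13/2.

13/2


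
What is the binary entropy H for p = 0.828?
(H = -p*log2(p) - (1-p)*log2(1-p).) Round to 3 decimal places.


H = -0.828*log2(0.828) - 0.172*log2(0.172) = 0.662.

0.662


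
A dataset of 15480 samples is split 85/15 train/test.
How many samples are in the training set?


Test set = 15480 * 15% = 2322. Training set = 15480 - 2322 = 13158.

13158


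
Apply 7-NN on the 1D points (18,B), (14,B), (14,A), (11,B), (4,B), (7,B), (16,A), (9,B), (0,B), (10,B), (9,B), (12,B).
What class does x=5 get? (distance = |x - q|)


Distances: |18-5|=13, |14-5|=9, |14-5|=9, |11-5|=6, |4-5|=1, |7-5|=2, |16-5|=11, |9-5|=4, |0-5|=5, |10-5|=5, |9-5|=4, |12-5|=7. 7 nearest: (4,B), (7,B), (9,B), (9,B), (0,B), (10,B), (11,B). Counts: {'B': 7}. Majority class: B.

B


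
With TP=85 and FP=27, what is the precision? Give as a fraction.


Precision = TP / (TP + FP) = 85 / 112 = 85/112.

85/112


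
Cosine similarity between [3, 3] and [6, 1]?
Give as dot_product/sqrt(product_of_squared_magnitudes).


dot = 21. |a|^2 = 18, |b|^2 = 37. cos = 21/sqrt(666).

21/sqrt(666)


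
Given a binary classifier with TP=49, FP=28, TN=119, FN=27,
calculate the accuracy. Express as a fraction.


Accuracy = (TP + TN) / (TP + TN + FP + FN) = (49 + 119) / 223 = 168/223.

168/223


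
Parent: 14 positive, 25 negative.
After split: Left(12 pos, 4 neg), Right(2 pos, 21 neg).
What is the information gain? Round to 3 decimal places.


H(parent) = 0.9418. H(left) = 0.8113, H(right) = 0.4262. Weighted = (16/39)*0.8113 + (23/39)*0.4262 = 0.5842. IG = 0.9418 - 0.5842 = 0.3576, which rounds to 0.358.

0.358


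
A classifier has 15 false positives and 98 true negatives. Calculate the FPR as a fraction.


FPR = FP / (FP + TN) = 15 / 113 = 15/113.

15/113


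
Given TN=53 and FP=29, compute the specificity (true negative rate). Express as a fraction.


Specificity = TN / (TN + FP) = 53 / 82 = 53/82.

53/82


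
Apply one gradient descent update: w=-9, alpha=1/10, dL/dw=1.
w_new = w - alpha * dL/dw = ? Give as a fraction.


w_new = -9 - 1/10 * 1 = -9 - 1/10 = -91/10.

-91/10


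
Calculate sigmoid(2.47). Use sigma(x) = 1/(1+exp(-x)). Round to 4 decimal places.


sigma(2.47) = 1/(1+e^(-2.47)) = 1/(1+0.084585) = 1/1.084585 = 0.9220.

0.9220


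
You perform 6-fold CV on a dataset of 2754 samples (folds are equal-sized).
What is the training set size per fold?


Each validation fold has 2754/6 = 459 samples. Training set = 2754 - 459 = 2295.

2295


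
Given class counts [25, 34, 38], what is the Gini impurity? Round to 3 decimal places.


Total = 97. Proportions: 25/97, 34/97, 38/97. sum(p_i^2) = 0.3428. Gini = 1 - 0.3428 = 0.6572, which rounds to 0.657.

0.657


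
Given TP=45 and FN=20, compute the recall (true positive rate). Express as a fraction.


Recall = TP / (TP + FN) = 45 / 65 = 9/13.

9/13


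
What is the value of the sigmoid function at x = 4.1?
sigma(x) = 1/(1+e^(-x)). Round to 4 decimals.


sigma(4.1) = 1/(1+e^(-4.1)) = 1/(1+0.016573) = 1/1.016573 = 0.9837.

0.9837


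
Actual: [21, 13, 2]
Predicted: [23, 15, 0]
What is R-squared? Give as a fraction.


Mean(y) = 12. SS_res = 12. SS_tot = 182. R^2 = 1 - 12/(182) = 85/91.

85/91


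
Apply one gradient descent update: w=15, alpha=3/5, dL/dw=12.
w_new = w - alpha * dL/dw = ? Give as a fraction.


w_new = 15 - 3/5 * 12 = 15 - 36/5 = 39/5.

39/5


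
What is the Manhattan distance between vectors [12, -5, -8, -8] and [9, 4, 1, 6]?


d = sum of absolute differences: |12-9|=3 + |-5-4|=9 + |-8-1|=9 + |-8-6|=14 = 35.

35


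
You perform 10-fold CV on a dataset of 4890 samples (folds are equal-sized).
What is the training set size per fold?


Each validation fold has 4890/10 = 489 samples. Training set = 4890 - 489 = 4401.

4401


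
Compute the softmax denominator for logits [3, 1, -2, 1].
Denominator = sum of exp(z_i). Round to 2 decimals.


Denom = e^3=20.0855 + e^1=2.7183 + e^-2=0.1353 + e^1=2.7183. Sum = 25.6574, which rounds to 25.66.

25.66


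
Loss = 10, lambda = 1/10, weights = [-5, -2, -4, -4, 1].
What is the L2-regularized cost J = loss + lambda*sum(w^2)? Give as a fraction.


L2 sq norm = sum(w^2) = 62. J = 10 + 1/10 * 62 = 81/5.

81/5


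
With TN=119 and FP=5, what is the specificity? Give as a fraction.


Specificity = TN / (TN + FP) = 119 / 124 = 119/124.

119/124


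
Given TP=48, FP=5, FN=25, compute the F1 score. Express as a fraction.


Precision = 48/53 = 48/53. Recall = 48/73 = 48/73. F1 = 2*P*R/(P+R) = 16/21.

16/21


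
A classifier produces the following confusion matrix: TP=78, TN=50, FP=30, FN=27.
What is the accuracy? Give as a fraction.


Accuracy = (TP + TN) / (TP + TN + FP + FN) = (78 + 50) / 185 = 128/185.

128/185


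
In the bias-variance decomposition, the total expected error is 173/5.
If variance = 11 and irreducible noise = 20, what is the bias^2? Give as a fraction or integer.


Total error = bias^2 + variance + irreducible noise. So bias^2 = 173/5 - 11 - 20 = 18/5.

18/5


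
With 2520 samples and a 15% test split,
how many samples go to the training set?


Test set = 2520 * 15% = 378. Training set = 2520 - 378 = 2142.

2142


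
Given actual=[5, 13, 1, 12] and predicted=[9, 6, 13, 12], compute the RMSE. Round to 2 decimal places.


MSE = 52.2500. RMSE = sqrt(52.2500) = 7.23.

7.23


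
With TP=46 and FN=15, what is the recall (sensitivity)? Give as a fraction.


Recall = TP / (TP + FN) = 46 / 61 = 46/61.

46/61


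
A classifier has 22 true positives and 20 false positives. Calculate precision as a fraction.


Precision = TP / (TP + FP) = 22 / 42 = 11/21.

11/21


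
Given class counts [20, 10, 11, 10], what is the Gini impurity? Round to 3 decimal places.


Total = 51. Proportions: 20/51, 10/51, 11/51, 10/51. sum(p_i^2) = 0.2772. Gini = 1 - 0.2772 = 0.7228, which rounds to 0.723.

0.723


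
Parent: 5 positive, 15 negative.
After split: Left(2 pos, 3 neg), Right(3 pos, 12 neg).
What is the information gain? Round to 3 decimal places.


H(parent) = 0.8113. H(left) = 0.9710, H(right) = 0.7219. Weighted = (5/20)*0.9710 + (15/20)*0.7219 = 0.7842. IG = 0.8113 - 0.7842 = 0.0271, which rounds to 0.027.

0.027


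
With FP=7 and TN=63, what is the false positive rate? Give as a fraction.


FPR = FP / (FP + TN) = 7 / 70 = 1/10.

1/10


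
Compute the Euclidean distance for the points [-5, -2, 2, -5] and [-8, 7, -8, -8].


d = sqrt(sum of squared differences). (-5--8)^2=9, (-2-7)^2=81, (2--8)^2=100, (-5--8)^2=9. Sum = 199.

sqrt(199)


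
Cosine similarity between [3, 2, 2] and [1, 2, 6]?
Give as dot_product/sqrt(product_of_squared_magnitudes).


dot = 19. |a|^2 = 17, |b|^2 = 41. cos = 19/sqrt(697).

19/sqrt(697)


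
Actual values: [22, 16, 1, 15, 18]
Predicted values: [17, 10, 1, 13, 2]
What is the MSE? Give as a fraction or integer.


MSE = (1/5) * ((22-17)^2=25 + (16-10)^2=36 + (1-1)^2=0 + (15-13)^2=4 + (18-2)^2=256). Sum = 321. MSE = 321/5.

321/5


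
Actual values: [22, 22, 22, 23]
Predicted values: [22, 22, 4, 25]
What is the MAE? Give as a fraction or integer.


MAE = (1/4) * (|22-22|=0 + |22-22|=0 + |22-4|=18 + |23-25|=2). Sum = 20. MAE = 5.

5


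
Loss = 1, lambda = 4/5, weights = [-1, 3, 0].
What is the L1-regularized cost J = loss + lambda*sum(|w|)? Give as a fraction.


L1 norm = sum(|w|) = 4. J = 1 + 4/5 * 4 = 21/5.

21/5


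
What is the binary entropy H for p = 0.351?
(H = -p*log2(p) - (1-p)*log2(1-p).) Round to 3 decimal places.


H = -0.351*log2(0.351) - 0.649*log2(0.649) = 0.935.

0.935


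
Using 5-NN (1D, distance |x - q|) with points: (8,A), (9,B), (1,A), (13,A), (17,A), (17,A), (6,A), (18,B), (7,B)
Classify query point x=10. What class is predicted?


Distances: |8-10|=2, |9-10|=1, |1-10|=9, |13-10|=3, |17-10|=7, |17-10|=7, |6-10|=4, |18-10|=8, |7-10|=3. 5 nearest: (9,B), (8,A), (13,A), (7,B), (6,A). Counts: {'B': 2, 'A': 3}. Majority class: A.

A


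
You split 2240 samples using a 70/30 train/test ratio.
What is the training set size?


Test set = 2240 * 30% = 672. Training set = 2240 - 672 = 1568.

1568


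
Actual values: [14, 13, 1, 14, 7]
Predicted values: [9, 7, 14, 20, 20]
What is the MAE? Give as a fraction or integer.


MAE = (1/5) * (|14-9|=5 + |13-7|=6 + |1-14|=13 + |14-20|=6 + |7-20|=13). Sum = 43. MAE = 43/5.

43/5


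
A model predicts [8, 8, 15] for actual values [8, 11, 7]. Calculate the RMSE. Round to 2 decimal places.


MSE = 24.3333. RMSE = sqrt(24.3333) = 4.93.

4.93


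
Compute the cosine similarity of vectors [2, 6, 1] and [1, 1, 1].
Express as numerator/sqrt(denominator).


dot = 9. |a|^2 = 41, |b|^2 = 3. cos = 9/sqrt(123).

9/sqrt(123)


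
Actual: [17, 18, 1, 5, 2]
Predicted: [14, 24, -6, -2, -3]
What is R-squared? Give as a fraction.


Mean(y) = 43/5. SS_res = 168. SS_tot = 1366/5. R^2 = 1 - 168/(1366/5) = 263/683.

263/683


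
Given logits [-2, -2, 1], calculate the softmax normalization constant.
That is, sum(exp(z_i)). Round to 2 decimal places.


Denom = e^-2=0.1353 + e^-2=0.1353 + e^1=2.7183. Sum = 2.9889, which rounds to 2.99.

2.99


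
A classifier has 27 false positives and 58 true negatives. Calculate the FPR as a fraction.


FPR = FP / (FP + TN) = 27 / 85 = 27/85.

27/85


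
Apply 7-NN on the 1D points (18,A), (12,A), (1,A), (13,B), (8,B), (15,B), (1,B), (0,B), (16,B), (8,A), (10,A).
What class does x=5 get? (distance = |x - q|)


Distances: |18-5|=13, |12-5|=7, |1-5|=4, |13-5|=8, |8-5|=3, |15-5|=10, |1-5|=4, |0-5|=5, |16-5|=11, |8-5|=3, |10-5|=5. 7 nearest: (8,A), (8,B), (1,A), (1,B), (10,A), (0,B), (12,A). Counts: {'A': 4, 'B': 3}. Majority class: A.

A


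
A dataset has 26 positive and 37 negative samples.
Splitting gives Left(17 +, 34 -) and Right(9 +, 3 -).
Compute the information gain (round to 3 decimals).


H(parent) = 0.9779. H(left) = 0.9183, H(right) = 0.8113. Weighted = (51/63)*0.9183 + (12/63)*0.8113 = 0.8979. IG = 0.9779 - 0.8979 = 0.0800, which rounds to 0.080.

0.080


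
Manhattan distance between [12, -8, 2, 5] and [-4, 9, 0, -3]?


d = sum of absolute differences: |12--4|=16 + |-8-9|=17 + |2-0|=2 + |5--3|=8 = 43.

43


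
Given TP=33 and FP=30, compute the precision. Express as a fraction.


Precision = TP / (TP + FP) = 33 / 63 = 11/21.

11/21


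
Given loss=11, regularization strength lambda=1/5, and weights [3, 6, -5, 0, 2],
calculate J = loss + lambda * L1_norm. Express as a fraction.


L1 norm = sum(|w|) = 16. J = 11 + 1/5 * 16 = 71/5.

71/5


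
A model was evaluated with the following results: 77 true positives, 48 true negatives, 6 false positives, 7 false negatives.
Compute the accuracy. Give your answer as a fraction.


Accuracy = (TP + TN) / (TP + TN + FP + FN) = (77 + 48) / 138 = 125/138.

125/138


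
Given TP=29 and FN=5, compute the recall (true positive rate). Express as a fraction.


Recall = TP / (TP + FN) = 29 / 34 = 29/34.

29/34


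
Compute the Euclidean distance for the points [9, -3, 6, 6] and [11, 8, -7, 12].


d = sqrt(sum of squared differences). (9-11)^2=4, (-3-8)^2=121, (6--7)^2=169, (6-12)^2=36. Sum = 330.

sqrt(330)


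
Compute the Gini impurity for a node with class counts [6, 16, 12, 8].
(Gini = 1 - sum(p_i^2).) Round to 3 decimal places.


Total = 42. Proportions: 6/42, 16/42, 12/42, 8/42. sum(p_i^2) = 0.2834. Gini = 1 - 0.2834 = 0.7166, which rounds to 0.717.

0.717


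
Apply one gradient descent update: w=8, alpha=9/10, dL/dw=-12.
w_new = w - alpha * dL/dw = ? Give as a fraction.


w_new = 8 - 9/10 * -12 = 8 - -54/5 = 94/5.

94/5


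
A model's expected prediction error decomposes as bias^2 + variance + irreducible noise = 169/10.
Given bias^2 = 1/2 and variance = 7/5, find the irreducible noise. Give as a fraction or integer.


Total error = bias^2 + variance + irreducible noise. So irreducible noise = 169/10 - 1/2 - 7/5 = 15.

15


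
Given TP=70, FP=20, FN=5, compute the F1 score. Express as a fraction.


Precision = 70/90 = 7/9. Recall = 70/75 = 14/15. F1 = 2*P*R/(P+R) = 28/33.

28/33


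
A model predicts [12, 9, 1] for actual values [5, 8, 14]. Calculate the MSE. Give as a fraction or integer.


MSE = (1/3) * ((5-12)^2=49 + (8-9)^2=1 + (14-1)^2=169). Sum = 219. MSE = 73.

73


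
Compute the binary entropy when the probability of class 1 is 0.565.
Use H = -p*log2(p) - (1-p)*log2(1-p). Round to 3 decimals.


H = -0.565*log2(0.565) - 0.435*log2(0.435) = 0.988.

0.988


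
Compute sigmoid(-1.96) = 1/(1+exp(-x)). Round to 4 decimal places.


sigma(-1.96) = 1/(1+e^(1.96)) = 1/(1+7.099327) = 1/8.099327 = 0.1235.

0.1235


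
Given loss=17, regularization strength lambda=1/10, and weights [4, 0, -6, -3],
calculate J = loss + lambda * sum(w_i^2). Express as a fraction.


L2 sq norm = sum(w^2) = 61. J = 17 + 1/10 * 61 = 231/10.

231/10


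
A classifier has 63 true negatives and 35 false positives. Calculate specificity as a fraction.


Specificity = TN / (TN + FP) = 63 / 98 = 9/14.

9/14


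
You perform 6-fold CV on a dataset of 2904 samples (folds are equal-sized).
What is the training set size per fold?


Each validation fold has 2904/6 = 484 samples. Training set = 2904 - 484 = 2420.

2420


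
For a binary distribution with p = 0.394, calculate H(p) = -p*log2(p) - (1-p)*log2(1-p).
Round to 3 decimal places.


H = -0.394*log2(0.394) - 0.606*log2(0.606) = 0.967.

0.967


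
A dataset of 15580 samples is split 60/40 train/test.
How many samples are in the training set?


Test set = 15580 * 40% = 6232. Training set = 15580 - 6232 = 9348.

9348


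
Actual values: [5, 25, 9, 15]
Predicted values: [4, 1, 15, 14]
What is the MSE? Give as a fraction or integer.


MSE = (1/4) * ((5-4)^2=1 + (25-1)^2=576 + (9-15)^2=36 + (15-14)^2=1). Sum = 614. MSE = 307/2.

307/2


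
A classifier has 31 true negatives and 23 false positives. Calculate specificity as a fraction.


Specificity = TN / (TN + FP) = 31 / 54 = 31/54.

31/54


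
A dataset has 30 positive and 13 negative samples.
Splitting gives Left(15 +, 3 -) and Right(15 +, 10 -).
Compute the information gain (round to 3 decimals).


H(parent) = 0.8841. H(left) = 0.6500, H(right) = 0.9710. Weighted = (18/43)*0.6500 + (25/43)*0.9710 = 0.8366. IG = 0.8841 - 0.8366 = 0.0475, which rounds to 0.048.

0.048


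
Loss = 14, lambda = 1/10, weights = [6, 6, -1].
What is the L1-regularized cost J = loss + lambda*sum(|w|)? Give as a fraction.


L1 norm = sum(|w|) = 13. J = 14 + 1/10 * 13 = 153/10.

153/10


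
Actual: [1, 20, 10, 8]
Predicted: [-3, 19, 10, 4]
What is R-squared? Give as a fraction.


Mean(y) = 39/4. SS_res = 33. SS_tot = 739/4. R^2 = 1 - 33/(739/4) = 607/739.

607/739


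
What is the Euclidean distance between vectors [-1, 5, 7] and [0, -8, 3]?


d = sqrt(sum of squared differences). (-1-0)^2=1, (5--8)^2=169, (7-3)^2=16. Sum = 186.

sqrt(186)


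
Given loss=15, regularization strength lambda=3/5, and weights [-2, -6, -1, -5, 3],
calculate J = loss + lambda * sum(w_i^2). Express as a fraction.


L2 sq norm = sum(w^2) = 75. J = 15 + 3/5 * 75 = 60.

60


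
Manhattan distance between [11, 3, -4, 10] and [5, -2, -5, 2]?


d = sum of absolute differences: |11-5|=6 + |3--2|=5 + |-4--5|=1 + |10-2|=8 = 20.

20


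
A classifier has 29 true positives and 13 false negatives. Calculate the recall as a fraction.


Recall = TP / (TP + FN) = 29 / 42 = 29/42.

29/42


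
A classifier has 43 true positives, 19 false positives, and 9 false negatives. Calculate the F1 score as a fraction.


Precision = 43/62 = 43/62. Recall = 43/52 = 43/52. F1 = 2*P*R/(P+R) = 43/57.

43/57


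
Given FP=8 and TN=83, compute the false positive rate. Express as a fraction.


FPR = FP / (FP + TN) = 8 / 91 = 8/91.

8/91


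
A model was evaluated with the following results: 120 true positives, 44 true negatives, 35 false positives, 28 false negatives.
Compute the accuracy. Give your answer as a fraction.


Accuracy = (TP + TN) / (TP + TN + FP + FN) = (120 + 44) / 227 = 164/227.

164/227


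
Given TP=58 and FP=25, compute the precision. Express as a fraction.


Precision = TP / (TP + FP) = 58 / 83 = 58/83.

58/83


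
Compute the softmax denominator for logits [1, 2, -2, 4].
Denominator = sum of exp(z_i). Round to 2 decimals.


Denom = e^1=2.7183 + e^2=7.3891 + e^-2=0.1353 + e^4=54.5982. Sum = 64.8409, which rounds to 64.84.

64.84


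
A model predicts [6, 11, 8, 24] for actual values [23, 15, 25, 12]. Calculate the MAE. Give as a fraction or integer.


MAE = (1/4) * (|23-6|=17 + |15-11|=4 + |25-8|=17 + |12-24|=12). Sum = 50. MAE = 25/2.

25/2


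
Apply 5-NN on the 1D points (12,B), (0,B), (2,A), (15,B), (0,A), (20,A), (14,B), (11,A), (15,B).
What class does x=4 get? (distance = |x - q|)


Distances: |12-4|=8, |0-4|=4, |2-4|=2, |15-4|=11, |0-4|=4, |20-4|=16, |14-4|=10, |11-4|=7, |15-4|=11. 5 nearest: (2,A), (0,A), (0,B), (11,A), (12,B). Counts: {'A': 3, 'B': 2}. Majority class: A.

A


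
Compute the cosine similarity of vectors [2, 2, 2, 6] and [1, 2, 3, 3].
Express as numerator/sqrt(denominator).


dot = 30. |a|^2 = 48, |b|^2 = 23. cos = 30/sqrt(1104).

30/sqrt(1104)


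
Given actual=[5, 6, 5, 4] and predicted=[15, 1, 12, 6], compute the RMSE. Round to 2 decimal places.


MSE = 44.5000. RMSE = sqrt(44.5000) = 6.67.

6.67


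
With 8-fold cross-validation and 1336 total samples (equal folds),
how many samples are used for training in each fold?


Each validation fold has 1336/8 = 167 samples. Training set = 1336 - 167 = 1169.

1169


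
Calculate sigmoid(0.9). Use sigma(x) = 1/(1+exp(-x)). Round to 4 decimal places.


sigma(0.9) = 1/(1+e^(-0.9)) = 1/(1+0.406570) = 1/1.406570 = 0.7109.

0.7109


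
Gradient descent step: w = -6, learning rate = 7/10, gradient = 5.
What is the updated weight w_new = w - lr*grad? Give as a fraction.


w_new = -6 - 7/10 * 5 = -6 - 7/2 = -19/2.

-19/2


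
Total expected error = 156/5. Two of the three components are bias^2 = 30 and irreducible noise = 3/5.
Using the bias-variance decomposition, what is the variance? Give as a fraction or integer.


Total error = bias^2 + variance + irreducible noise. So variance = 156/5 - 30 - 3/5 = 3/5.

3/5


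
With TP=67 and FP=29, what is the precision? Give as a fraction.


Precision = TP / (TP + FP) = 67 / 96 = 67/96.

67/96


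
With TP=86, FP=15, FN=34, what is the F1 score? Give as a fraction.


Precision = 86/101 = 86/101. Recall = 86/120 = 43/60. F1 = 2*P*R/(P+R) = 172/221.

172/221


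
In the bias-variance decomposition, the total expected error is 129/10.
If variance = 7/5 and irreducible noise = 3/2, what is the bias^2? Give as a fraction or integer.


Total error = bias^2 + variance + irreducible noise. So bias^2 = 129/10 - 7/5 - 3/2 = 10.

10


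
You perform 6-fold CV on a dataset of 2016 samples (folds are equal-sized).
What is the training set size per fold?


Each validation fold has 2016/6 = 336 samples. Training set = 2016 - 336 = 1680.

1680


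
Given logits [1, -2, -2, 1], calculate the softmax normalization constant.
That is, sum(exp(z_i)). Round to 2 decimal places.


Denom = e^1=2.7183 + e^-2=0.1353 + e^-2=0.1353 + e^1=2.7183. Sum = 5.7072, which rounds to 5.71.

5.71


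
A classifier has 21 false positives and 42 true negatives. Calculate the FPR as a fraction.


FPR = FP / (FP + TN) = 21 / 63 = 1/3.

1/3


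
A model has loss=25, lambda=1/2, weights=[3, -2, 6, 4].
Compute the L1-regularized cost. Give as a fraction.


L1 norm = sum(|w|) = 15. J = 25 + 1/2 * 15 = 65/2.

65/2


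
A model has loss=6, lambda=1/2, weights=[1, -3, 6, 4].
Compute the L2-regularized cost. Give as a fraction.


L2 sq norm = sum(w^2) = 62. J = 6 + 1/2 * 62 = 37.

37


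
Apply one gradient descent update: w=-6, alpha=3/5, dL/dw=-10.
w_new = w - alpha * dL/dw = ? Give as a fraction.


w_new = -6 - 3/5 * -10 = -6 - -6 = 0.

0


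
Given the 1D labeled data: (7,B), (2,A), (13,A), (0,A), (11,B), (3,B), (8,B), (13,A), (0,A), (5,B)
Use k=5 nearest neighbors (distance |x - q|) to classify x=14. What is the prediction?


Distances: |7-14|=7, |2-14|=12, |13-14|=1, |0-14|=14, |11-14|=3, |3-14|=11, |8-14|=6, |13-14|=1, |0-14|=14, |5-14|=9. 5 nearest: (13,A), (13,A), (11,B), (8,B), (7,B). Counts: {'A': 2, 'B': 3}. Majority class: B.

B


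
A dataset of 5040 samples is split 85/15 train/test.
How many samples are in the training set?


Test set = 5040 * 15% = 756. Training set = 5040 - 756 = 4284.

4284


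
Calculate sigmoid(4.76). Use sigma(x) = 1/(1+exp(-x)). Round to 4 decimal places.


sigma(4.76) = 1/(1+e^(-4.76)) = 1/(1+0.008566) = 1/1.008566 = 0.9915.

0.9915


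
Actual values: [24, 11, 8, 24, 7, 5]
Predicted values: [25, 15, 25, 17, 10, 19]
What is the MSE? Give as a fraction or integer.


MSE = (1/6) * ((24-25)^2=1 + (11-15)^2=16 + (8-25)^2=289 + (24-17)^2=49 + (7-10)^2=9 + (5-19)^2=196). Sum = 560. MSE = 280/3.

280/3


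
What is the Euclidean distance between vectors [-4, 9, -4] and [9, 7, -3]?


d = sqrt(sum of squared differences). (-4-9)^2=169, (9-7)^2=4, (-4--3)^2=1. Sum = 174.

sqrt(174)


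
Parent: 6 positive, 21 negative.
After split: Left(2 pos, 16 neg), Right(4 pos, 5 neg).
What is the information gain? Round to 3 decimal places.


H(parent) = 0.7642. H(left) = 0.5033, H(right) = 0.9911. Weighted = (18/27)*0.5033 + (9/27)*0.9911 = 0.6659. IG = 0.7642 - 0.6659 = 0.0983, which rounds to 0.098.

0.098


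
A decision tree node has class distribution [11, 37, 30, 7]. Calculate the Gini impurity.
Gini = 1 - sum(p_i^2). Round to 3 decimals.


Total = 85. Proportions: 11/85, 37/85, 30/85, 7/85. sum(p_i^2) = 0.3376. Gini = 1 - 0.3376 = 0.6624, which rounds to 0.662.

0.662


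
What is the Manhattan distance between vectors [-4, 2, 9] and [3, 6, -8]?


d = sum of absolute differences: |-4-3|=7 + |2-6|=4 + |9--8|=17 = 28.

28


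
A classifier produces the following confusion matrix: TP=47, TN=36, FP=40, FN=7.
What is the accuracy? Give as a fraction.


Accuracy = (TP + TN) / (TP + TN + FP + FN) = (47 + 36) / 130 = 83/130.

83/130


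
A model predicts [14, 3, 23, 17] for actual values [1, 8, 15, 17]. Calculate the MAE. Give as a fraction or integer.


MAE = (1/4) * (|1-14|=13 + |8-3|=5 + |15-23|=8 + |17-17|=0). Sum = 26. MAE = 13/2.

13/2


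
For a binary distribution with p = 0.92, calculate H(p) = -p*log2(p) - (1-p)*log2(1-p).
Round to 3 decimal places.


H = -0.92*log2(0.92) - 0.08*log2(0.08) = 0.402.

0.402


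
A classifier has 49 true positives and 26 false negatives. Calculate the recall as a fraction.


Recall = TP / (TP + FN) = 49 / 75 = 49/75.

49/75


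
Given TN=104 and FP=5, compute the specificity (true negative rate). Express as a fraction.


Specificity = TN / (TN + FP) = 104 / 109 = 104/109.

104/109


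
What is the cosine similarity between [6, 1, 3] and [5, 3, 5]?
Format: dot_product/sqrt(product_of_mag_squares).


dot = 48. |a|^2 = 46, |b|^2 = 59. cos = 48/sqrt(2714).

48/sqrt(2714)


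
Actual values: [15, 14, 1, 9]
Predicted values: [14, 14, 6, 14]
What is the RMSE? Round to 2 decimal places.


MSE = 12.7500. RMSE = sqrt(12.7500) = 3.57.

3.57


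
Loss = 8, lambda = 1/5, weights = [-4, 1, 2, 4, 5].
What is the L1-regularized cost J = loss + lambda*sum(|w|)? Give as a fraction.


L1 norm = sum(|w|) = 16. J = 8 + 1/5 * 16 = 56/5.

56/5


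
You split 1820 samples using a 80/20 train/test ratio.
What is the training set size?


Test set = 1820 * 20% = 364. Training set = 1820 - 364 = 1456.

1456


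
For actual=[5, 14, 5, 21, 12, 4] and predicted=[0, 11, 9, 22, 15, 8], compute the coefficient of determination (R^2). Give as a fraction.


Mean(y) = 61/6. SS_res = 76. SS_tot = 1361/6. R^2 = 1 - 76/(1361/6) = 905/1361.

905/1361


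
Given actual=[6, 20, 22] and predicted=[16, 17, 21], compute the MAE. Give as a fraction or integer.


MAE = (1/3) * (|6-16|=10 + |20-17|=3 + |22-21|=1). Sum = 14. MAE = 14/3.

14/3


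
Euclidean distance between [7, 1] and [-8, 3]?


d = sqrt(sum of squared differences). (7--8)^2=225, (1-3)^2=4. Sum = 229.

sqrt(229)


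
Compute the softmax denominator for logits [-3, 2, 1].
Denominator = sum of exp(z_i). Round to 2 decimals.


Denom = e^-3=0.0498 + e^2=7.3891 + e^1=2.7183. Sum = 10.1572, which rounds to 10.16.

10.16


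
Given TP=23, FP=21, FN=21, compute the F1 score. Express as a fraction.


Precision = 23/44 = 23/44. Recall = 23/44 = 23/44. F1 = 2*P*R/(P+R) = 23/44.

23/44


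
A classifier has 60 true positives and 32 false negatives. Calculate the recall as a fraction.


Recall = TP / (TP + FN) = 60 / 92 = 15/23.

15/23


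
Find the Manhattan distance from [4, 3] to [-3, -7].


d = sum of absolute differences: |4--3|=7 + |3--7|=10 = 17.

17


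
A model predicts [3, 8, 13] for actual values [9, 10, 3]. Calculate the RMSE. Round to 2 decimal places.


MSE = 46.6667. RMSE = sqrt(46.6667) = 6.83.

6.83


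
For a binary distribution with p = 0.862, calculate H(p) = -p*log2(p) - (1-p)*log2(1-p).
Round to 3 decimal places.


H = -0.862*log2(0.862) - 0.138*log2(0.138) = 0.579.

0.579


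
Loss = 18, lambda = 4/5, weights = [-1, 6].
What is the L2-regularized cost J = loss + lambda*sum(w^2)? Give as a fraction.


L2 sq norm = sum(w^2) = 37. J = 18 + 4/5 * 37 = 238/5.

238/5


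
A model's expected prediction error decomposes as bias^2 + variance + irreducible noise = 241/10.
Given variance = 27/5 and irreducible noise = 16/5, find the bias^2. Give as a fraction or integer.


Total error = bias^2 + variance + irreducible noise. So bias^2 = 241/10 - 27/5 - 16/5 = 31/2.

31/2


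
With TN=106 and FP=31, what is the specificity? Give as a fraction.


Specificity = TN / (TN + FP) = 106 / 137 = 106/137.

106/137


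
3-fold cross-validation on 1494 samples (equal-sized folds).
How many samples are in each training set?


Each validation fold has 1494/3 = 498 samples. Training set = 1494 - 498 = 996.

996


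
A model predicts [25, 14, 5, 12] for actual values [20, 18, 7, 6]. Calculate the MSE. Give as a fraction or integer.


MSE = (1/4) * ((20-25)^2=25 + (18-14)^2=16 + (7-5)^2=4 + (6-12)^2=36). Sum = 81. MSE = 81/4.

81/4


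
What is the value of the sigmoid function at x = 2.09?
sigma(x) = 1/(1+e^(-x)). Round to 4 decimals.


sigma(2.09) = 1/(1+e^(-2.09)) = 1/(1+0.123687) = 1/1.123687 = 0.8899.

0.8899


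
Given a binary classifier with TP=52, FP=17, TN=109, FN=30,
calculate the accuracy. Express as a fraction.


Accuracy = (TP + TN) / (TP + TN + FP + FN) = (52 + 109) / 208 = 161/208.

161/208


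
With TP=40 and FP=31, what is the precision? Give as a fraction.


Precision = TP / (TP + FP) = 40 / 71 = 40/71.

40/71


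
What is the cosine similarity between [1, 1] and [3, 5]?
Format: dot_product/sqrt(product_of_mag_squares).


dot = 8. |a|^2 = 2, |b|^2 = 34. cos = 8/sqrt(68).

8/sqrt(68)


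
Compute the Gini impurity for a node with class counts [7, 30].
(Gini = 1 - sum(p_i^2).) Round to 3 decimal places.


Total = 37. Proportions: 7/37, 30/37. sum(p_i^2) = 0.6932. Gini = 1 - 0.6932 = 0.3068, which rounds to 0.307.

0.307


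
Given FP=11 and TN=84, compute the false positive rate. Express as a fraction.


FPR = FP / (FP + TN) = 11 / 95 = 11/95.

11/95


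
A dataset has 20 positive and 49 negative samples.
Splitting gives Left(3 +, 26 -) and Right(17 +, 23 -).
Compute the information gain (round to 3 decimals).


H(parent) = 0.8685. H(left) = 0.4798, H(right) = 0.9837. Weighted = (29/69)*0.4798 + (40/69)*0.9837 = 0.7719. IG = 0.8685 - 0.7719 = 0.0966, which rounds to 0.097.

0.097


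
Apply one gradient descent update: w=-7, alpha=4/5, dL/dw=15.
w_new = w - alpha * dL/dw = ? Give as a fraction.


w_new = -7 - 4/5 * 15 = -7 - 12 = -19.

-19
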